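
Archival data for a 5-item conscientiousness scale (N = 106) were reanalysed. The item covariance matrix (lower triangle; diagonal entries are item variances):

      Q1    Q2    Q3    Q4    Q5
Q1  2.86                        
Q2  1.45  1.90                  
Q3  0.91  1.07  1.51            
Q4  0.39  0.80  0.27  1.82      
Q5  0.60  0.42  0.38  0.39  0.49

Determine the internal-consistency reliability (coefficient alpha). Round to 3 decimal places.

coefficient alpha = 0.761

Σσᵢ² = 2.86 + 1.90 + 1.51 + 1.82 + 0.49 = 8.58
Sum of off-diagonal covariances = 6.68
Var(T) = 8.58 + 2 × 6.68 = 21.94
α = (k/(k−1))·(1 − Σσᵢ²/Var(T)) = (5/4)·(1 − 8.58/21.94) = 0.761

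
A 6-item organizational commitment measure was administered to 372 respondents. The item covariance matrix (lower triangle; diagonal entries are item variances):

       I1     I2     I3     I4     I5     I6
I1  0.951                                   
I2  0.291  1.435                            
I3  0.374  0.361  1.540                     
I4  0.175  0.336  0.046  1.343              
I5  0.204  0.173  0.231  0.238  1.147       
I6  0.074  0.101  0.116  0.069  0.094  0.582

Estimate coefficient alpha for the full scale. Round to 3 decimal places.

sum of item variances = 0.951 + 1.435 + 1.540 + 1.343 + 1.147 + 0.582 = 6.998
Sum of off-diagonal covariances = 2.883
Var(T) = 6.998 + 2 × 2.883 = 12.764
α = (k/(k−1))·(1 − sum of item variances/Var(T)) = (6/5)·(1 − 6.998/12.764) = 0.542

α = 0.542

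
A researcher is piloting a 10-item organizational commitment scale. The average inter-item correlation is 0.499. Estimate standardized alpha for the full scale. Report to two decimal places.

Standardized α = k·r̄ / (1 + (k−1)·r̄) = 10 × 0.499 / (1 + 9 × 0.499)
  = 4.9900 / 5.4910 = 0.91

standardized alpha = 0.91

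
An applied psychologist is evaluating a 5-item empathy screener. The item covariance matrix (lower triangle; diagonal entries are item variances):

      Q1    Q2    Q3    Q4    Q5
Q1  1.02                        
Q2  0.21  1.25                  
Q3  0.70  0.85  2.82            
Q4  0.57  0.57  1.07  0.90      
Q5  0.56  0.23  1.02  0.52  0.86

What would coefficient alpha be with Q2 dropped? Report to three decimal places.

Remaining items: Q1, Q3, Q4, Q5 (k = 4).
Σσᵢ² = 1.02 + 2.82 + 0.90 + 0.86 = 5.60
Var(T) = 5.60 + 2 × 4.44 = 14.48
α (item deleted) = (4/3)·(1 − 5.60/14.48) = 0.818

α = 0.818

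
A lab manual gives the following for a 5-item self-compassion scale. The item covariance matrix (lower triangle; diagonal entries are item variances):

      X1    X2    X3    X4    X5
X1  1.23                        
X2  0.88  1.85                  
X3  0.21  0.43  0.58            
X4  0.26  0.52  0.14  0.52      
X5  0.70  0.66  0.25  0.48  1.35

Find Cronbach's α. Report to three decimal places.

Σσᵢ² = 1.23 + 1.85 + 0.58 + 0.52 + 1.35 = 5.53
Sum of the distinct covariances = 4.53
σ²_T = 5.53 + 2 × 4.53 = 14.59
α = (k/(k−1))·(1 − Σσᵢ²/σ²_T) = (5/4)·(1 − 5.53/14.59) = 0.776

Cronbach's α = 0.776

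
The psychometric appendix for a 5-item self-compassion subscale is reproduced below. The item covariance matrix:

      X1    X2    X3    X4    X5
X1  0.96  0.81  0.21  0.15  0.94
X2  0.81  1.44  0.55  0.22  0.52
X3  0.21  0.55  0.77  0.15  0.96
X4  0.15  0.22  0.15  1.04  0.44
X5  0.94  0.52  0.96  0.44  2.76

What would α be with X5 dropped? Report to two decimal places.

Remaining items: X1, X2, X3, X4 (k = 4).
Σσ²ᵢ = 0.96 + 1.44 + 0.77 + 1.04 = 4.21
total variance = 4.21 + 2 × 2.09 = 8.39
α (item deleted) = (4/3)·(1 − 4.21/8.39) = 0.66

α = 0.66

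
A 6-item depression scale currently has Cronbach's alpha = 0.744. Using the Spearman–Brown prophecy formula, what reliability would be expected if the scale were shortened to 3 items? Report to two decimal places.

predicted reliability = 0.59

Length factor m = 3/6 = 0.5000
α' = m·α / (1 − (1−m)·α)
   = 3/6 × 0.744 / (1 − (1 − 3/6) × 0.744)
   = 0.3720 / 0.6280 = 0.59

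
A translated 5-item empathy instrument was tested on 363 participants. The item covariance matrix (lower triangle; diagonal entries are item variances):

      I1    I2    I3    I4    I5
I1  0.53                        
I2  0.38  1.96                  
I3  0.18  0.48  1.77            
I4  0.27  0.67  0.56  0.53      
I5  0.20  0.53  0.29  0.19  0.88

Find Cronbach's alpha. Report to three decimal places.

α = 0.712

ΣVar(i) = 0.53 + 1.96 + 1.77 + 0.53 + 0.88 = 5.67
Sum of off-diagonal covariances = 3.75
Var(T) = 5.67 + 2 × 3.75 = 13.17
α = (k/(k−1))·(1 − ΣVar(i)/Var(T)) = (5/4)·(1 − 5.67/13.17) = 0.712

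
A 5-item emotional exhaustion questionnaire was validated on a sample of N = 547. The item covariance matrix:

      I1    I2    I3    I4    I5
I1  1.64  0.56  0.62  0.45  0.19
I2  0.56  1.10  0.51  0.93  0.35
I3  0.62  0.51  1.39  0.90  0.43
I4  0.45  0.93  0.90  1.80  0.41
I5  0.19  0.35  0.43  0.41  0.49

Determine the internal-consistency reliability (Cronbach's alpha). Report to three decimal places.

Cronbach's alpha = 0.781

Σσ²ᵢ = 1.64 + 1.10 + 1.39 + 1.80 + 0.49 = 6.42
Sum of the distinct covariances = 5.35
σ²_total = 6.42 + 2 × 5.35 = 17.12
α = (k/(k−1))·(1 − Σσ²ᵢ/σ²_total) = (5/4)·(1 − 6.42/17.12) = 0.781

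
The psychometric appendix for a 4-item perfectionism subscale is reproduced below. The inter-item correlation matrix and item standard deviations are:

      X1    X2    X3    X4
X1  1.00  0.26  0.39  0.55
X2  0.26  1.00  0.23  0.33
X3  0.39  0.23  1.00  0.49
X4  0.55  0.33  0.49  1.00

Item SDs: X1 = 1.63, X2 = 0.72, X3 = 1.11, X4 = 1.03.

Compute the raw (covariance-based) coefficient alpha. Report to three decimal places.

coefficient alpha = 0.689

Σσ²ᵢ = 1.63² + 0.72² + 1.11² + 1.03² = 5.4683
Covariances σ_ij = r_ij · s_i · s_j:
  σ(X1,X2) = 0.26 × 1.63 × 0.72 = 0.3051
  σ(X1,X3) = 0.39 × 1.63 × 1.11 = 0.7056
  σ(X1,X4) = 0.55 × 1.63 × 1.03 = 0.9234
  σ(X2,X3) = 0.23 × 0.72 × 1.11 = 0.1838
  σ(X2,X4) = 0.33 × 0.72 × 1.03 = 0.2447
  σ(X3,X4) = 0.49 × 1.11 × 1.03 = 0.5602
σ²_T = Σσ²ᵢ + 2·Σσ_ij = 5.4683 + 2 × 2.9228 = 11.3139
α = (4/3)·(1 − 5.4683/11.3139) = 0.689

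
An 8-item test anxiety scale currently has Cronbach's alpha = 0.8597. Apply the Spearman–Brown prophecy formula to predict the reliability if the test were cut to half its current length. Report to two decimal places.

predicted reliability = 0.75

Length factor m = 1/2
α' = m·α / (1 − (1−m)·α)
   = 1/2 × 0.8597 / (1 − (1 − 1/2) × 0.8597)
   = 0.4299 / 0.5701 = 0.75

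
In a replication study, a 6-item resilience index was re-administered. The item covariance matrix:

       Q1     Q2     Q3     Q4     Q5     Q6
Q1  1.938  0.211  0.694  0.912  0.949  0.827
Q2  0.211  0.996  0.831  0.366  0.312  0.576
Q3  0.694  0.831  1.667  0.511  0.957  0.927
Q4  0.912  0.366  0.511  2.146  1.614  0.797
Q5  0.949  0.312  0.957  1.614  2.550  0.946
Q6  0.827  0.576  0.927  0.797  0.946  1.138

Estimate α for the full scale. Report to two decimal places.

Σσᵢ² = 1.938 + 0.996 + 1.667 + 2.146 + 2.550 + 1.138 = 10.435
Sum of the distinct covariances = 11.430
total variance = 10.435 + 2 × 11.430 = 33.295
α = (k/(k−1))·(1 − Σσᵢ²/total variance) = (6/5)·(1 − 10.435/33.295) = 0.82

α = 0.82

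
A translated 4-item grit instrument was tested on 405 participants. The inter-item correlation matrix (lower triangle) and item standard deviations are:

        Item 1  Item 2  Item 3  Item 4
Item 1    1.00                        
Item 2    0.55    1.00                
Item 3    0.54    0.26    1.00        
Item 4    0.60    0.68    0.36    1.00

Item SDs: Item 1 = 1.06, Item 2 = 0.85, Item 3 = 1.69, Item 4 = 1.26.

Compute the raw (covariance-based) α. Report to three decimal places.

Σσ²ᵢ = 1.06² + 0.85² + 1.69² + 1.26² = 6.2898
Covariances σ_ij = r_ij · s_i · s_j:
  σ(Item 1,Item 2) = 0.55 × 1.06 × 0.85 = 0.4956
  σ(Item 1,Item 3) = 0.54 × 1.06 × 1.69 = 0.9674
  σ(Item 1,Item 4) = 0.60 × 1.06 × 1.26 = 0.8014
  σ(Item 2,Item 3) = 0.26 × 0.85 × 1.69 = 0.3735
  σ(Item 2,Item 4) = 0.68 × 0.85 × 1.26 = 0.7283
  σ(Item 3,Item 4) = 0.36 × 1.69 × 1.26 = 0.7666
σ²_T = Σσ²ᵢ + 2·Σσ_ij = 6.2898 + 2 × 4.1328 = 14.5554
α = (4/3)·(1 − 6.2898/14.5554) = 0.757

α = 0.757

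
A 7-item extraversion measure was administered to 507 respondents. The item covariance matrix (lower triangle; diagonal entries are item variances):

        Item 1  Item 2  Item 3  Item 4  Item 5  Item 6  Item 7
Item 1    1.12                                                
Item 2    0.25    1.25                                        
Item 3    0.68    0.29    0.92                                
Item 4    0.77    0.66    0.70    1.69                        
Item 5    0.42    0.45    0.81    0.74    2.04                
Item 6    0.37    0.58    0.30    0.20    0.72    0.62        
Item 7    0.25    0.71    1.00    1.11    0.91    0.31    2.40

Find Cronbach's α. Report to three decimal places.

Cronbach's α = 0.827

ΣVar(i) = 1.12 + 1.25 + 0.92 + 1.69 + 2.04 + 0.62 + 2.40 = 10.04
Sum of off-diagonal covariances = 12.23
Var(T) = 10.04 + 2 × 12.23 = 34.50
α = (k/(k−1))·(1 − ΣVar(i)/Var(T)) = (7/6)·(1 − 10.04/34.50) = 0.827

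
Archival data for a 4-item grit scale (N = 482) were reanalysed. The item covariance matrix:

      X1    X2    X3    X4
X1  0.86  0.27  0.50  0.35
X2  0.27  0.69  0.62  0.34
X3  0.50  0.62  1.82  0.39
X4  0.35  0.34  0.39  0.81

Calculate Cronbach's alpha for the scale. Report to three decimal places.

α = 0.722

sum of item variances = 0.86 + 0.69 + 1.82 + 0.81 = 4.18
Σ_{i<j} σ_ij = 2.47
σ²_T = 4.18 + 2 × 2.47 = 9.12
α = (k/(k−1))·(1 − sum of item variances/σ²_T) = (4/3)·(1 − 4.18/9.12) = 0.722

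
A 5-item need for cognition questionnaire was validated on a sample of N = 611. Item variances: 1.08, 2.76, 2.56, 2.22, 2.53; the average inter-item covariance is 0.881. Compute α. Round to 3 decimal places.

α = 0.766

sum of item variances = 1.08 + 2.76 + 2.56 + 2.22 + 2.53 = 11.15
Sum of the 10 distinct covariances = 10 × 0.881 = 8.810
total variance = sum of item variances + 2·Σcov = 11.15 + 2 × 8.810 = 28.770
α = (5/4)·(1 − 11.15/28.770) = 0.766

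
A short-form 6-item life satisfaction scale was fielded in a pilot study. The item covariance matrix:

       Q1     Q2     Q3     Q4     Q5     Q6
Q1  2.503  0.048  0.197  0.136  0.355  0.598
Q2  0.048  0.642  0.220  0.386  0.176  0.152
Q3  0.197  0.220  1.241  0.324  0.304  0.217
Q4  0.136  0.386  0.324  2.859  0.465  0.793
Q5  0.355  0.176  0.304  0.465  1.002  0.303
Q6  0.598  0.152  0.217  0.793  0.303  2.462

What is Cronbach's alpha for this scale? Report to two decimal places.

Σσᵢ² = 2.503 + 0.642 + 1.241 + 2.859 + 1.002 + 2.462 = 10.709
Σ_{i<j} σ_ij = 4.674
Var(T) = 10.709 + 2 × 4.674 = 20.057
α = (k/(k−1))·(1 − Σσᵢ²/Var(T)) = (6/5)·(1 − 10.709/20.057) = 0.56

Cronbach's alpha = 0.56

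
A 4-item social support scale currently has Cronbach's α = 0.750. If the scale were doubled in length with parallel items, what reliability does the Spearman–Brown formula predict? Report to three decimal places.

Length factor m = 2
α' = m·α / (1 + (m−1)·α)
   = 2 × 0.750 / (1 + (2 − 1) × 0.750)
   = 1.5000 / 1.7500 = 0.857

predicted reliability = 0.857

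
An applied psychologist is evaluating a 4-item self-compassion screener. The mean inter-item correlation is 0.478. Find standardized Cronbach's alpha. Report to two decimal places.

α = 0.79

Standardized α = k·r̄ / (1 + (k−1)·r̄) = 4 × 0.478 / (1 + 3 × 0.478)
  = 1.9120 / 2.4340 = 0.79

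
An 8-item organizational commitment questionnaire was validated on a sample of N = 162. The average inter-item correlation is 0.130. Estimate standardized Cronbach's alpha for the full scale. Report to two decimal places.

Standardized α = k·r̄ / (1 + (k−1)·r̄) = 8 × 0.130 / (1 + 7 × 0.130)
  = 1.0400 / 1.9100 = 0.54

α = 0.54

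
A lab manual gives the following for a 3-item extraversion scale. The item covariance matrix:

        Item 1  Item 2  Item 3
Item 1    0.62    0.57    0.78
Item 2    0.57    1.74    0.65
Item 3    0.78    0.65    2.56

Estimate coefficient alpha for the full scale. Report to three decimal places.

ΣVar(i) = 0.62 + 1.74 + 2.56 = 4.92
Σ_{i<j} σ_ij = 2.00
total variance = 4.92 + 2 × 2.00 = 8.92
α = (k/(k−1))·(1 − ΣVar(i)/total variance) = (3/2)·(1 − 4.92/8.92) = 0.673

α = 0.673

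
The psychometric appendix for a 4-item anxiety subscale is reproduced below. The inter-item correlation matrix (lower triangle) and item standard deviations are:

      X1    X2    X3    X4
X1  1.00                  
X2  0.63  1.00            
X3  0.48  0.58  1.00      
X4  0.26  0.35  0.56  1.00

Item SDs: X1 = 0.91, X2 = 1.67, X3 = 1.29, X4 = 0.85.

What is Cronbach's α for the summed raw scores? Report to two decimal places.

α = 0.77

Σσ²ᵢ = 0.91² + 1.67² + 1.29² + 0.85² = 6.0036
Covariances σ_ij = r_ij · s_i · s_j:
  σ(X1,X2) = 0.63 × 0.91 × 1.67 = 0.9574
  σ(X1,X3) = 0.48 × 0.91 × 1.29 = 0.5635
  σ(X1,X4) = 0.26 × 0.91 × 0.85 = 0.2011
  σ(X2,X3) = 0.58 × 1.67 × 1.29 = 1.2495
  σ(X2,X4) = 0.35 × 1.67 × 0.85 = 0.4968
  σ(X3,X4) = 0.56 × 1.29 × 0.85 = 0.6140
σ²_T = Σσ²ᵢ + 2·Σσ_ij = 6.0036 + 2 × 4.0823 = 14.1682
α = (4/3)·(1 − 6.0036/14.1682) = 0.77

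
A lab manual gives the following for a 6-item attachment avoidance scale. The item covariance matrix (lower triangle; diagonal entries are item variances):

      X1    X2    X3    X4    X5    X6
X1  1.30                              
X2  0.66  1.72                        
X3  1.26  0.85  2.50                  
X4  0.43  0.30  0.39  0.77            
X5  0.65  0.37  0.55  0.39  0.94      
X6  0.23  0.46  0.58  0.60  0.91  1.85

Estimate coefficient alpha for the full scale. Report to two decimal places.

Σσ²ᵢ = 1.30 + 1.72 + 2.50 + 0.77 + 0.94 + 1.85 = 9.08
Sum of the distinct covariances = 8.63
Var(T) = 9.08 + 2 × 8.63 = 26.34
α = (k/(k−1))·(1 − Σσ²ᵢ/Var(T)) = (6/5)·(1 − 9.08/26.34) = 0.79

coefficient alpha = 0.79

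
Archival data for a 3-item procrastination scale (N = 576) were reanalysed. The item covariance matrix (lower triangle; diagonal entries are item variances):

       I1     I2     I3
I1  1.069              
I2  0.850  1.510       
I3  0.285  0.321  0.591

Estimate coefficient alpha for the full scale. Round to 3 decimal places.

Σσᵢ² = 1.069 + 1.510 + 0.591 = 3.170
Σ_{i<j} σ_ij = 1.456
σ²_total = 3.170 + 2 × 1.456 = 6.082
α = (k/(k−1))·(1 − Σσᵢ²/σ²_total) = (3/2)·(1 − 3.170/6.082) = 0.718

α = 0.718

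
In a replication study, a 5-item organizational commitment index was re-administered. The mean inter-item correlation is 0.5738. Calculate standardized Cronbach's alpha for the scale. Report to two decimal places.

standardized Cronbach's alpha = 0.87

Standardized α = k·r̄ / (1 + (k−1)·r̄) = 5 × 0.5738 / (1 + 4 × 0.5738)
  = 2.8690 / 3.2952 = 0.87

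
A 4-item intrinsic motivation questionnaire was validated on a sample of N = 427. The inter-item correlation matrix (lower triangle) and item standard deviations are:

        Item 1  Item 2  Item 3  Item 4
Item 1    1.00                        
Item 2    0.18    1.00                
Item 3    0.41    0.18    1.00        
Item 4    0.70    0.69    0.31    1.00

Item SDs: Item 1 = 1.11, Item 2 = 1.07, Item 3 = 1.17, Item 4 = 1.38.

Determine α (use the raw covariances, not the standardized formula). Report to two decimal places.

α = 0.74

Σσ²ᵢ = 1.11² + 1.07² + 1.17² + 1.38² = 5.6503
Covariances σ_ij = r_ij · s_i · s_j:
  σ(Item 1,Item 2) = 0.18 × 1.11 × 1.07 = 0.2138
  σ(Item 1,Item 3) = 0.41 × 1.11 × 1.17 = 0.5325
  σ(Item 1,Item 4) = 0.70 × 1.11 × 1.38 = 1.0723
  σ(Item 2,Item 3) = 0.18 × 1.07 × 1.17 = 0.2253
  σ(Item 2,Item 4) = 0.69 × 1.07 × 1.38 = 1.0189
  σ(Item 3,Item 4) = 0.31 × 1.17 × 1.38 = 0.5005
σ²_T = Σσ²ᵢ + 2·Σσ_ij = 5.6503 + 2 × 3.5633 = 12.7769
α = (4/3)·(1 − 5.6503/12.7769) = 0.74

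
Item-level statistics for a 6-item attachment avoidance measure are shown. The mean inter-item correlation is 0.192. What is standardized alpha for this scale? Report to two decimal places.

Standardized α = k·r̄ / (1 + (k−1)·r̄) = 6 × 0.192 / (1 + 5 × 0.192)
  = 1.1520 / 1.9600 = 0.59

α = 0.59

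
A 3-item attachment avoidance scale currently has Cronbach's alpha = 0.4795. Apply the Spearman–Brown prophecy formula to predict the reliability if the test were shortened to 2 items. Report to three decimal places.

predicted reliability = 0.380

Length factor m = 2/3 = 0.6667
α' = m·α / (1 − (1−m)·α)
   = 2/3 × 0.4795 / (1 − (1 − 2/3) × 0.4795)
   = 0.3197 / 0.8402 = 0.380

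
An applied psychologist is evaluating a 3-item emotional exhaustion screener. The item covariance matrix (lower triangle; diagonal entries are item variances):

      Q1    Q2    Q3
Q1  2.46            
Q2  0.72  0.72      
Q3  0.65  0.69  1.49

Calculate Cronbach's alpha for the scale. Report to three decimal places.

Cronbach's alpha = 0.703

Σσ²ᵢ = 2.46 + 0.72 + 1.49 = 4.67
Sum of the distinct covariances = 2.06
σ²_total = 4.67 + 2 × 2.06 = 8.79
α = (k/(k−1))·(1 − Σσ²ᵢ/σ²_total) = (3/2)·(1 − 4.67/8.79) = 0.703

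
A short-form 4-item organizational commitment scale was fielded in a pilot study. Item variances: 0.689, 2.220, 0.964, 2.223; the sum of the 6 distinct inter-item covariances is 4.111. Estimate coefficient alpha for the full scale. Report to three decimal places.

coefficient alpha = 0.766

Σσᵢ² = 0.689 + 2.220 + 0.964 + 2.223 = 6.096
Sum of distinct covariances = 4.111
total variance = Σσᵢ² + 2·Σcov = 6.096 + 2 × 4.111 = 14.318
α = (4/3)·(1 − 6.096/14.318) = 0.766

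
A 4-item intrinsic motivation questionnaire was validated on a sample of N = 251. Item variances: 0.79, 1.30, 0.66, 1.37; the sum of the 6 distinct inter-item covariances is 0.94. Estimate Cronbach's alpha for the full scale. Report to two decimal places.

Σσᵢ² = 0.79 + 1.30 + 0.66 + 1.37 = 4.12
Sum of distinct covariances = 0.94
σ²_T = Σσᵢ² + 2·Σcov = 4.12 + 2 × 0.94 = 6.00
α = (4/3)·(1 − 4.12/6.00) = 0.42

Cronbach's alpha = 0.42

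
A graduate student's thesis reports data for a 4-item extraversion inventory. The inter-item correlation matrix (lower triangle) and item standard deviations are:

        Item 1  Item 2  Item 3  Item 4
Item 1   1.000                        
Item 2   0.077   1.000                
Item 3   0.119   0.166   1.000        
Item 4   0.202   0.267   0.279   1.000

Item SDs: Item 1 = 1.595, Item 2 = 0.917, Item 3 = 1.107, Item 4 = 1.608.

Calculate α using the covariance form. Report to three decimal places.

α = 0.461

Σσ²ᵢ = 1.595² + 0.917² + 1.107² + 1.608² = 7.1960
Covariances σ_ij = r_ij · s_i · s_j:
  σ(Item 1,Item 2) = 0.077 × 1.595 × 0.917 = 0.1126
  σ(Item 1,Item 3) = 0.119 × 1.595 × 1.107 = 0.2101
  σ(Item 1,Item 4) = 0.202 × 1.595 × 1.608 = 0.5181
  σ(Item 2,Item 3) = 0.166 × 0.917 × 1.107 = 0.1685
  σ(Item 2,Item 4) = 0.267 × 0.917 × 1.608 = 0.3937
  σ(Item 3,Item 4) = 0.279 × 1.107 × 1.608 = 0.4966
σ²_T = Σσ²ᵢ + 2·Σσ_ij = 7.1960 + 2 × 1.8996 = 10.9952
α = (4/3)·(1 − 7.1960/10.9952) = 0.461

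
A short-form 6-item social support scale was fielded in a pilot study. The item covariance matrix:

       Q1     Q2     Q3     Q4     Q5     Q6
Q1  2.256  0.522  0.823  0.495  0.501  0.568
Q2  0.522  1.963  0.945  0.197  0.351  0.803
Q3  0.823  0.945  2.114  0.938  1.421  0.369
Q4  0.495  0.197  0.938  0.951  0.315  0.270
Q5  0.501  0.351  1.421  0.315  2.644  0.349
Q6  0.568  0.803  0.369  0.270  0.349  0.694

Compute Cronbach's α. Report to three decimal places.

α = 0.750

sum of item variances = 2.256 + 1.963 + 2.114 + 0.951 + 2.644 + 0.694 = 10.622
Sum of the distinct covariances = 8.867
σ²_T = 10.622 + 2 × 8.867 = 28.356
α = (k/(k−1))·(1 − sum of item variances/σ²_T) = (6/5)·(1 − 10.622/28.356) = 0.750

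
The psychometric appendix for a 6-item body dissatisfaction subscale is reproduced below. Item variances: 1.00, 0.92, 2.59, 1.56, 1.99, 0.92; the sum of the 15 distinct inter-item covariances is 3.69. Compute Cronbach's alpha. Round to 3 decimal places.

sum of item variances = 1.00 + 0.92 + 2.59 + 1.56 + 1.99 + 0.92 = 8.98
Sum of distinct covariances = 3.69
total variance = sum of item variances + 2·Σcov = 8.98 + 2 × 3.69 = 16.36
α = (6/5)·(1 − 8.98/16.36) = 0.541

α = 0.541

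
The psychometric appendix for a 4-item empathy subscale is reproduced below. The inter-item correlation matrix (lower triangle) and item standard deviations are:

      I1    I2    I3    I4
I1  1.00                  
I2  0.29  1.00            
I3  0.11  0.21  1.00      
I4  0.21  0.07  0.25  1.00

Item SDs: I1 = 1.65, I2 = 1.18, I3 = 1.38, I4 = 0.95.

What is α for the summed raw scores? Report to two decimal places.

α = 0.47

Σσ²ᵢ = 1.65² + 1.18² + 1.38² + 0.95² = 6.9218
Covariances σ_ij = r_ij · s_i · s_j:
  σ(I1,I2) = 0.29 × 1.65 × 1.18 = 0.5646
  σ(I1,I3) = 0.11 × 1.65 × 1.38 = 0.2505
  σ(I1,I4) = 0.21 × 1.65 × 0.95 = 0.3292
  σ(I2,I3) = 0.21 × 1.18 × 1.38 = 0.3420
  σ(I2,I4) = 0.07 × 1.18 × 0.95 = 0.0785
  σ(I3,I4) = 0.25 × 1.38 × 0.95 = 0.3277
σ²_T = Σσ²ᵢ + 2·Σσ_ij = 6.9218 + 2 × 1.8925 = 10.7068
α = (4/3)·(1 − 6.9218/10.7068) = 0.47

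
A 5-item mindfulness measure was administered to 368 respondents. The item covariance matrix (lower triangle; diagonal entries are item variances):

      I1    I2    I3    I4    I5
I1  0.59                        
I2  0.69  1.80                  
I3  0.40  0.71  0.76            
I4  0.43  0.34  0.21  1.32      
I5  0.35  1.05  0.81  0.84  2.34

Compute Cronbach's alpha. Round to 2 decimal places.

α = 0.79

Σσᵢ² = 0.59 + 1.80 + 0.76 + 1.32 + 2.34 = 6.81
Sum of off-diagonal covariances = 5.83
σ²_total = 6.81 + 2 × 5.83 = 18.47
α = (k/(k−1))·(1 − Σσᵢ²/σ²_total) = (5/4)·(1 − 6.81/18.47) = 0.79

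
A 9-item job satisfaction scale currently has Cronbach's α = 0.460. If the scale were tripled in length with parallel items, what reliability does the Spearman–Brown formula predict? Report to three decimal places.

Length factor m = 3
α' = m·α / (1 + (m−1)·α)
   = 3 × 0.460 / (1 + (3 − 1) × 0.460)
   = 1.3800 / 1.9200 = 0.719

predicted reliability = 0.719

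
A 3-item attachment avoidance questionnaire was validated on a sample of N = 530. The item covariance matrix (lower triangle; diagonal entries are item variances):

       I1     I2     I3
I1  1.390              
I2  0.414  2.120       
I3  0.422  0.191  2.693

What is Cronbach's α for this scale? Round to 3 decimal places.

sum of item variances = 1.390 + 2.120 + 2.693 = 6.203
Sum of off-diagonal covariances = 1.027
σ²_T = 6.203 + 2 × 1.027 = 8.257
α = (k/(k−1))·(1 − sum of item variances/σ²_T) = (3/2)·(1 − 6.203/8.257) = 0.373

α = 0.373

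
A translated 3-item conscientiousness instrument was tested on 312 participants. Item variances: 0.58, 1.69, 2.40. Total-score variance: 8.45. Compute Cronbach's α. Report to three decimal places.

Cronbach's α = 0.671

Σσᵢ² = 0.58 + 1.69 + 2.40 = 4.67
α = (k/(k−1))·(1 − Σσᵢ²/σ²_total) = (3/2)·(1 − 4.67/8.45) = 0.671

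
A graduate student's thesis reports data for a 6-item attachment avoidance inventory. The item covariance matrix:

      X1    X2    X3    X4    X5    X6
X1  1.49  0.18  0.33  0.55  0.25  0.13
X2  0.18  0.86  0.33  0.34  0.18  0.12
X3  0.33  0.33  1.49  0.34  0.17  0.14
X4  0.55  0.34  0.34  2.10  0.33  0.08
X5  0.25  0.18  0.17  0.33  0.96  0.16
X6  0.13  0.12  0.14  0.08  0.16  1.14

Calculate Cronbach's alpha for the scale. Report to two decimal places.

ΣVar(i) = 1.49 + 0.86 + 1.49 + 2.10 + 0.96 + 1.14 = 8.04
Sum of off-diagonal covariances = 3.63
σ²_total = 8.04 + 2 × 3.63 = 15.30
α = (k/(k−1))·(1 − ΣVar(i)/σ²_total) = (6/5)·(1 − 8.04/15.30) = 0.57

Cronbach's alpha = 0.57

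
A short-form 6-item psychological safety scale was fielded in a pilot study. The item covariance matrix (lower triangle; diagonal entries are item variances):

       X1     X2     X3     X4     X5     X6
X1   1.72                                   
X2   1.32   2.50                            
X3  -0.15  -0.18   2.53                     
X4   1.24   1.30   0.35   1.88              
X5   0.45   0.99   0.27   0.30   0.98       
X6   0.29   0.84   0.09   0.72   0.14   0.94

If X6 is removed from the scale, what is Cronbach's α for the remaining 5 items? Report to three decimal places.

α = 0.688

Remaining items: X1, X2, X3, X4, X5 (k = 5).
ΣVar(i) = 1.72 + 2.50 + 2.53 + 1.88 + 0.98 = 9.61
total variance = 9.61 + 2 × 5.89 = 21.39
α (item deleted) = (5/4)·(1 − 9.61/21.39) = 0.688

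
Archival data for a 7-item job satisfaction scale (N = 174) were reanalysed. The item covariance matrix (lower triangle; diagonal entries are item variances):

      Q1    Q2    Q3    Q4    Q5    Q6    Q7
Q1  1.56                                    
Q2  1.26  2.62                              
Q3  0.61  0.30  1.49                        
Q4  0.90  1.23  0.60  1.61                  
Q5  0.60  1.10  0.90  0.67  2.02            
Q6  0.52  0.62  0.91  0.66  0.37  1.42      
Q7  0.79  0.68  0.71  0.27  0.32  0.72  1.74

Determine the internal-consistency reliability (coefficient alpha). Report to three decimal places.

sum of item variances = 1.56 + 2.62 + 1.49 + 1.61 + 2.02 + 1.42 + 1.74 = 12.46
Sum of the distinct covariances = 14.74
Var(T) = 12.46 + 2 × 14.74 = 41.94
α = (k/(k−1))·(1 − sum of item variances/Var(T)) = (7/6)·(1 − 12.46/41.94) = 0.820

coefficient alpha = 0.820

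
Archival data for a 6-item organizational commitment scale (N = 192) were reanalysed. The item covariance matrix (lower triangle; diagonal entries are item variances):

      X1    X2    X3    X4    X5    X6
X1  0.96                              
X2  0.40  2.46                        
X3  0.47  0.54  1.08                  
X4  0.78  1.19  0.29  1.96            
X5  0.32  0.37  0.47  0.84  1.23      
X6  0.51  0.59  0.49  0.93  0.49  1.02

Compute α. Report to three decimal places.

Σσ²ᵢ = 0.96 + 2.46 + 1.08 + 1.96 + 1.23 + 1.02 = 8.71
Sum of the distinct covariances = 8.68
Var(T) = 8.71 + 2 × 8.68 = 26.07
α = (k/(k−1))·(1 − Σσ²ᵢ/Var(T)) = (6/5)·(1 − 8.71/26.07) = 0.799

α = 0.799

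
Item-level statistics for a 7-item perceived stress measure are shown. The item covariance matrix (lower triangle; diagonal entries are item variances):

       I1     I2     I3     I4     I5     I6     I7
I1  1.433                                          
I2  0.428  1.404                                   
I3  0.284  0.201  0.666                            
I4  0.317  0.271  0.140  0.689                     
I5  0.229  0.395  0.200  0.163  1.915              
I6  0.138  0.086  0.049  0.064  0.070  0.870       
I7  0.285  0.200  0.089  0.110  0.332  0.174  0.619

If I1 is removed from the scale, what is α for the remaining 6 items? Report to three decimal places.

Remaining items: I2, I3, I4, I5, I6, I7 (k = 6).
sum of item variances = 1.404 + 0.666 + 0.689 + 1.915 + 0.870 + 0.619 = 6.163
total variance = 6.163 + 2 × 2.544 = 11.251
α (item deleted) = (6/5)·(1 − 6.163/11.251) = 0.543

α = 0.543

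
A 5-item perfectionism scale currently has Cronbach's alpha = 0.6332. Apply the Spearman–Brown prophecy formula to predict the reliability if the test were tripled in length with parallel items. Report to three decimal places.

predicted reliability = 0.838

Length factor m = 3
α' = m·α / (1 + (m−1)·α)
   = 3 × 0.6332 / (1 + (3 − 1) × 0.6332)
   = 1.8996 / 2.2664 = 0.838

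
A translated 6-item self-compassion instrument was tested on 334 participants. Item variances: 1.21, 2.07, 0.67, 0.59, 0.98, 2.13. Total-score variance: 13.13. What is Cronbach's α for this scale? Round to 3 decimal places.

Cronbach's α = 0.501

Σσ²ᵢ = 1.21 + 2.07 + 0.67 + 0.59 + 0.98 + 2.13 = 7.65
α = (k/(k−1))·(1 − Σσ²ᵢ/σ²_T) = (6/5)·(1 − 7.65/13.13) = 0.501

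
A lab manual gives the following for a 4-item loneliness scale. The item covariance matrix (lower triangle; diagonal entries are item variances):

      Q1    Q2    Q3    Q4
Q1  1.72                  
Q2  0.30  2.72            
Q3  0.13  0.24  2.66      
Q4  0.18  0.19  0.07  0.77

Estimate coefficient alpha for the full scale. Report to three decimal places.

α = 0.293

Σσᵢ² = 1.72 + 2.72 + 2.66 + 0.77 = 7.87
Sum of off-diagonal covariances = 1.11
Var(T) = 7.87 + 2 × 1.11 = 10.09
α = (k/(k−1))·(1 − Σσᵢ²/Var(T)) = (4/3)·(1 − 7.87/10.09) = 0.293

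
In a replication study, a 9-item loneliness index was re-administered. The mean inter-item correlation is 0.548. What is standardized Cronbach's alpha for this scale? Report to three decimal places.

standardized Cronbach's alpha = 0.916

Standardized α = k·r̄ / (1 + (k−1)·r̄) = 9 × 0.548 / (1 + 8 × 0.548)
  = 4.9320 / 5.3840 = 0.916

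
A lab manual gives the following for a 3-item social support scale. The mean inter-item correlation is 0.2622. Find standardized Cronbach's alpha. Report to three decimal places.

standardized Cronbach's alpha = 0.516

Standardized α = k·r̄ / (1 + (k−1)·r̄) = 3 × 0.2622 / (1 + 2 × 0.2622)
  = 0.7866 / 1.5244 = 0.516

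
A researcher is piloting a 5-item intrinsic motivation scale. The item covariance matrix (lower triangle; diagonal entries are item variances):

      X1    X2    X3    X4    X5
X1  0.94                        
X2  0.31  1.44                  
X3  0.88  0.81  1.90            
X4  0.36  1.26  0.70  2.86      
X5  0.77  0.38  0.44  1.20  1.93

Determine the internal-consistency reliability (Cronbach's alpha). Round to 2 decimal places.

Σσ²ᵢ = 0.94 + 1.44 + 1.90 + 2.86 + 1.93 = 9.07
Sum of off-diagonal covariances = 7.11
Var(T) = 9.07 + 2 × 7.11 = 23.29
α = (k/(k−1))·(1 − Σσ²ᵢ/Var(T)) = (5/4)·(1 − 9.07/23.29) = 0.76

Cronbach's alpha = 0.76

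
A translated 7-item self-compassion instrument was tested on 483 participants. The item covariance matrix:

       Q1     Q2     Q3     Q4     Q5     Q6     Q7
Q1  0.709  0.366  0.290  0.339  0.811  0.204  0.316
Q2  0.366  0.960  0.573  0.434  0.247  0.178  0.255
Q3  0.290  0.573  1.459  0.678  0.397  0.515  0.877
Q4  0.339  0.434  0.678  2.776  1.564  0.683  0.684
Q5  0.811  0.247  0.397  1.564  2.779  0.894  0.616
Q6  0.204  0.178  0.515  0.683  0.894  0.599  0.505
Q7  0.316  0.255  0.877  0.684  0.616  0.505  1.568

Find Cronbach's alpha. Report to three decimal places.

Cronbach's alpha = 0.791

Σσᵢ² = 0.709 + 0.960 + 1.459 + 2.776 + 2.779 + 0.599 + 1.568 = 10.850
Sum of off-diagonal covariances = 11.426
σ²_total = 10.850 + 2 × 11.426 = 33.702
α = (k/(k−1))·(1 − Σσᵢ²/σ²_total) = (7/6)·(1 − 10.850/33.702) = 0.791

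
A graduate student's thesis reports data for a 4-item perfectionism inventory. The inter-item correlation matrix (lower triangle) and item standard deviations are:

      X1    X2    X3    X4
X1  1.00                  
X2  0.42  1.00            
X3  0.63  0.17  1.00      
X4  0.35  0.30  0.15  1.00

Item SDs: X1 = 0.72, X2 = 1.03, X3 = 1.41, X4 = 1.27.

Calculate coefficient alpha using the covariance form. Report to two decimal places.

α = 0.61

Σσ²ᵢ = 0.72² + 1.03² + 1.41² + 1.27² = 5.1803
Covariances σ_ij = r_ij · s_i · s_j:
  σ(X1,X2) = 0.42 × 0.72 × 1.03 = 0.3115
  σ(X1,X3) = 0.63 × 0.72 × 1.41 = 0.6396
  σ(X1,X4) = 0.35 × 0.72 × 1.27 = 0.3200
  σ(X2,X3) = 0.17 × 1.03 × 1.41 = 0.2469
  σ(X2,X4) = 0.30 × 1.03 × 1.27 = 0.3924
  σ(X3,X4) = 0.15 × 1.41 × 1.27 = 0.2686
σ²_T = Σσ²ᵢ + 2·Σσ_ij = 5.1803 + 2 × 2.1790 = 9.5383
α = (4/3)·(1 − 5.1803/9.5383) = 0.61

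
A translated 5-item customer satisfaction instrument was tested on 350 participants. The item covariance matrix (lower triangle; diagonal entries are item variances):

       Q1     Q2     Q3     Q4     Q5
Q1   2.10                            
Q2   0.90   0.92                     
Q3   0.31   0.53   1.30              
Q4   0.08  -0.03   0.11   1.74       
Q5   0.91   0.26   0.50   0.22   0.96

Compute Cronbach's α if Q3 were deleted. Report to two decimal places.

α = 0.60

Remaining items: Q1, Q2, Q4, Q5 (k = 4).
ΣVar(i) = 2.10 + 0.92 + 1.74 + 0.96 = 5.72
Var(T) = 5.72 + 2 × 2.34 = 10.40
α (item deleted) = (4/3)·(1 − 5.72/10.40) = 0.60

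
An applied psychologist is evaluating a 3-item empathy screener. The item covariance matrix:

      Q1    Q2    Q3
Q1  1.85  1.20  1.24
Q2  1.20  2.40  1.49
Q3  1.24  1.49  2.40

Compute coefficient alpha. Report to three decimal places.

coefficient alpha = 0.813

Σσ²ᵢ = 1.85 + 2.40 + 2.40 = 6.65
Σ_{i<j} σ_ij = 3.93
Var(T) = 6.65 + 2 × 3.93 = 14.51
α = (k/(k−1))·(1 − Σσ²ᵢ/Var(T)) = (3/2)·(1 − 6.65/14.51) = 0.813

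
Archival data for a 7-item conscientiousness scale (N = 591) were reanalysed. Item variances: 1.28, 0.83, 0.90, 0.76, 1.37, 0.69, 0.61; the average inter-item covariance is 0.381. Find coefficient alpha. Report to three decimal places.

coefficient alpha = 0.832

Σσ²ᵢ = 1.28 + 0.83 + 0.90 + 0.76 + 1.37 + 0.69 + 0.61 = 6.44
Sum of the 21 distinct covariances = 21 × 0.381 = 8.001
Var(T) = Σσ²ᵢ + 2·Σcov = 6.44 + 2 × 8.001 = 22.442
α = (7/6)·(1 − 6.44/22.442) = 0.832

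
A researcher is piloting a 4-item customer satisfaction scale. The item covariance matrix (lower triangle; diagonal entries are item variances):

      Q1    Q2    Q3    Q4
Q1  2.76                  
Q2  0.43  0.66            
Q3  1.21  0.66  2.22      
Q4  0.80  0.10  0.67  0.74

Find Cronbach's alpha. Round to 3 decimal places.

Cronbach's alpha = 0.731

ΣVar(i) = 2.76 + 0.66 + 2.22 + 0.74 = 6.38
Sum of off-diagonal covariances = 3.87
total variance = 6.38 + 2 × 3.87 = 14.12
α = (k/(k−1))·(1 − ΣVar(i)/total variance) = (4/3)·(1 − 6.38/14.12) = 0.731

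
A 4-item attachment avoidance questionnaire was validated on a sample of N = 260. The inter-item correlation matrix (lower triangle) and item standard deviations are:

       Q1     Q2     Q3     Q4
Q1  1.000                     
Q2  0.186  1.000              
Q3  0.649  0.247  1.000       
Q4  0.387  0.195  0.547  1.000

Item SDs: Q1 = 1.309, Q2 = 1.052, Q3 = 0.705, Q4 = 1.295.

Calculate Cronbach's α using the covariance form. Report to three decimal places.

Σσ²ᵢ = 1.309² + 1.052² + 0.705² + 1.295² = 4.9942
Covariances σ_ij = r_ij · s_i · s_j:
  σ(Q1,Q2) = 0.186 × 1.309 × 1.052 = 0.2561
  σ(Q1,Q3) = 0.649 × 1.309 × 0.705 = 0.5989
  σ(Q1,Q4) = 0.387 × 1.309 × 1.295 = 0.6560
  σ(Q2,Q3) = 0.247 × 1.052 × 0.705 = 0.1832
  σ(Q2,Q4) = 0.195 × 1.052 × 1.295 = 0.2657
  σ(Q3,Q4) = 0.547 × 0.705 × 1.295 = 0.4994
σ²_T = Σσ²ᵢ + 2·Σσ_ij = 4.9942 + 2 × 2.4593 = 9.9128
α = (4/3)·(1 − 4.9942/9.9128) = 0.662

α = 0.662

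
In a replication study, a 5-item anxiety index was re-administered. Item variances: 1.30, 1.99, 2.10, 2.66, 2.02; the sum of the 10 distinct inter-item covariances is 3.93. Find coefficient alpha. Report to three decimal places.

coefficient alpha = 0.548

Σσᵢ² = 1.30 + 1.99 + 2.10 + 2.66 + 2.02 = 10.07
Sum of distinct covariances = 3.93
σ²_total = Σσᵢ² + 2·Σcov = 10.07 + 2 × 3.93 = 17.93
α = (5/4)·(1 − 10.07/17.93) = 0.548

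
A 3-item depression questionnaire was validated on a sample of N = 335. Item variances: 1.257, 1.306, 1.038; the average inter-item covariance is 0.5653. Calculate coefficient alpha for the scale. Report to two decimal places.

ΣVar(i) = 1.257 + 1.306 + 1.038 = 3.601
Sum of the 3 distinct covariances = 3 × 0.5653 = 1.6959
Var(T) = ΣVar(i) + 2·Σcov = 3.601 + 2 × 1.6959 = 6.9928
α = (3/2)·(1 − 3.601/6.9928) = 0.73

α = 0.73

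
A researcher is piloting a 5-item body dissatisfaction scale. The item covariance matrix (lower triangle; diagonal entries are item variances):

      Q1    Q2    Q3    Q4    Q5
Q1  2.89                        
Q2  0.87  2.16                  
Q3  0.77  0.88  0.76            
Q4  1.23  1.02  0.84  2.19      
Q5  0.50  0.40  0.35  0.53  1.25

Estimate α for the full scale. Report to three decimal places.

α = 0.769

sum of item variances = 2.89 + 2.16 + 0.76 + 2.19 + 1.25 = 9.25
Σ_{i<j} σ_ij = 7.39
σ²_total = 9.25 + 2 × 7.39 = 24.03
α = (k/(k−1))·(1 − sum of item variances/σ²_total) = (5/4)·(1 − 9.25/24.03) = 0.769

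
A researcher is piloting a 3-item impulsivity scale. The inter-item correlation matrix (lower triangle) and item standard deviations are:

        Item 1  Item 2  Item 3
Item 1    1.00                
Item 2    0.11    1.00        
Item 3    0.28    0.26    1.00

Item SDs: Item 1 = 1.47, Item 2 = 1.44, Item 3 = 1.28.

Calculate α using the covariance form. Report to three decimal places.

Σσ²ᵢ = 1.47² + 1.44² + 1.28² = 5.8729
Covariances σ_ij = r_ij · s_i · s_j:
  σ(Item 1,Item 2) = 0.11 × 1.47 × 1.44 = 0.2328
  σ(Item 1,Item 3) = 0.28 × 1.47 × 1.28 = 0.5268
  σ(Item 2,Item 3) = 0.26 × 1.44 × 1.28 = 0.4792
σ²_T = Σσ²ᵢ + 2·Σσ_ij = 5.8729 + 2 × 1.2388 = 8.3505
α = (3/2)·(1 − 5.8729/8.3505) = 0.445

α = 0.445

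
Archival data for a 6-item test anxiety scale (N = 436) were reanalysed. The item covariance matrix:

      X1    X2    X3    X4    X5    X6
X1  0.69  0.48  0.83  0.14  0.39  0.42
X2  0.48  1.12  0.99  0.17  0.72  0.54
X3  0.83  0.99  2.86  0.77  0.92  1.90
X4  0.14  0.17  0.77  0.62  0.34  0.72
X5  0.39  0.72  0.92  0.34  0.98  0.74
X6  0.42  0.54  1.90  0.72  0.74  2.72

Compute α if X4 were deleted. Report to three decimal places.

α = 0.818

Remaining items: X1, X2, X3, X5, X6 (k = 5).
sum of item variances = 0.69 + 1.12 + 2.86 + 0.98 + 2.72 = 8.37
σ²_T = 8.37 + 2 × 7.93 = 24.23
α (item deleted) = (5/4)·(1 − 8.37/24.23) = 0.818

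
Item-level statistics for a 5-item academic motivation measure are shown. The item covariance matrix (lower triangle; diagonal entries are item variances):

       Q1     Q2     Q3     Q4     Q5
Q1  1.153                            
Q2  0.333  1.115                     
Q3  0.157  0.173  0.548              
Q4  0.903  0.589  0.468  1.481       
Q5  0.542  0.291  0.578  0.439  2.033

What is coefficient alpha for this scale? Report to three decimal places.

sum of item variances = 1.153 + 1.115 + 0.548 + 1.481 + 2.033 = 6.330
Sum of off-diagonal covariances = 4.473
σ²_total = 6.330 + 2 × 4.473 = 15.276
α = (k/(k−1))·(1 − sum of item variances/σ²_total) = (5/4)·(1 − 6.330/15.276) = 0.732

coefficient alpha = 0.732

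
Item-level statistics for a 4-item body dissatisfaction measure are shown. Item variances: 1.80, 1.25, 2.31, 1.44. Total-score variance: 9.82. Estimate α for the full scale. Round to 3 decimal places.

Σσ²ᵢ = 1.80 + 1.25 + 2.31 + 1.44 = 6.80
α = (k/(k−1))·(1 − Σσ²ᵢ/σ²_total) = (4/3)·(1 − 6.80/9.82) = 0.410

α = 0.410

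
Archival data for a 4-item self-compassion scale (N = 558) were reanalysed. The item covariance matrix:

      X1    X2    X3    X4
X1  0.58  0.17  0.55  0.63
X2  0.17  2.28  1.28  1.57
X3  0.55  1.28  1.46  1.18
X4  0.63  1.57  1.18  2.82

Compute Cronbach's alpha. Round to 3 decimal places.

α = 0.801

ΣVar(i) = 0.58 + 2.28 + 1.46 + 2.82 = 7.14
Sum of off-diagonal covariances = 5.38
σ²_T = 7.14 + 2 × 5.38 = 17.90
α = (k/(k−1))·(1 − ΣVar(i)/σ²_T) = (4/3)·(1 − 7.14/17.90) = 0.801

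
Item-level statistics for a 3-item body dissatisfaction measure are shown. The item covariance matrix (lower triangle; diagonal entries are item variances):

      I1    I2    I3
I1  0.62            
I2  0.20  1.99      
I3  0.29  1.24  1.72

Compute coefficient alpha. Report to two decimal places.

coefficient alpha = 0.67

Σσᵢ² = 0.62 + 1.99 + 1.72 = 4.33
Sum of the distinct covariances = 1.73
total variance = 4.33 + 2 × 1.73 = 7.79
α = (k/(k−1))·(1 − Σσᵢ²/total variance) = (3/2)·(1 − 4.33/7.79) = 0.67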